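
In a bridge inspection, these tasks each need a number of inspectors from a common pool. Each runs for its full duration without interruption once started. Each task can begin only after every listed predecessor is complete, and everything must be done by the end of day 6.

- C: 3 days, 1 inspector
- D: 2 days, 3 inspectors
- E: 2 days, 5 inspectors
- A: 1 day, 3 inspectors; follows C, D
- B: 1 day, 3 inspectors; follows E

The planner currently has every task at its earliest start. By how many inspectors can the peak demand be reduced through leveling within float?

Early-start peak: d1:9  d2:9  d3:4  d4:3  d5:0  d6:0 ⇒ 9.
Leveled (C@3, D@3, E@1, A@6, B@5): d1:5  d2:5  d3:4  d4:4  d5:4  d6:3 ⇒ 5.
Reduction 9 − 5 = 4.

4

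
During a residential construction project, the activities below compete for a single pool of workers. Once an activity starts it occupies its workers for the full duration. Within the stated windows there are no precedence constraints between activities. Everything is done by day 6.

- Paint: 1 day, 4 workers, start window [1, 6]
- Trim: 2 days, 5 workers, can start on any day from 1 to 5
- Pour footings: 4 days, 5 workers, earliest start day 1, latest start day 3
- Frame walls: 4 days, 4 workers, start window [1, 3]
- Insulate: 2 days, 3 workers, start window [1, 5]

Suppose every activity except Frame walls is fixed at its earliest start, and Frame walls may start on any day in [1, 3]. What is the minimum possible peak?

17

Frame walls@1: d1:21  d2:17  d3:9  d4:9  d5:0  d6:0 → peak 21
Frame walls@2: d1:17  d2:17  d3:9  d4:9  d5:4  d6:0 → peak 17
Frame walls@3: d1:17  d2:13  d3:9  d4:9  d5:4  d6:4 → peak 17
Best is Frame walls@2, peak 17.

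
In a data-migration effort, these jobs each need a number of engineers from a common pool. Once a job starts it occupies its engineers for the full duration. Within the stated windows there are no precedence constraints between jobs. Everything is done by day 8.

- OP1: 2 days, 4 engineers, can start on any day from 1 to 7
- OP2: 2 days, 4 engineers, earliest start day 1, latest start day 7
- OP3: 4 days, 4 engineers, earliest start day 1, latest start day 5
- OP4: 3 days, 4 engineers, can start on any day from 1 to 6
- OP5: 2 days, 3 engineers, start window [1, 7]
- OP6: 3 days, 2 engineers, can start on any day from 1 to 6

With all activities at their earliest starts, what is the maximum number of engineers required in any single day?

21

Early-start schedule: OP1@1, OP2@1, OP3@1, OP4@1, OP5@1, OP6@1.
Load per day: day 1: 21, day 2: 21, day 3: 10, day 4: 4, day 5: 0, day 6: 0, day 7: 0, day 8: 0.
Peak is 21.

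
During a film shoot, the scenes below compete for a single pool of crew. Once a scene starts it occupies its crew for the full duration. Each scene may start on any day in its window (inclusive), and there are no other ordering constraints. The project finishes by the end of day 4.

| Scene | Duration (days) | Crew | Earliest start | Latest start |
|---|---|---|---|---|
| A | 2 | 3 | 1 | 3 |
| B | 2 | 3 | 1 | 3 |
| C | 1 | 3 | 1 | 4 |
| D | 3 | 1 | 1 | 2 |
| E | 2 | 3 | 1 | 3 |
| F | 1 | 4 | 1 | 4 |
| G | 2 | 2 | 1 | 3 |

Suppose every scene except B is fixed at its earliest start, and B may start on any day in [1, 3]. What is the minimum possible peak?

16

B@1: d1:19  d2:12  d3:1  d4:0 → peak 19
B@2: d1:16  d2:12  d3:4  d4:0 → peak 16
B@3: d1:16  d2:9  d3:4  d4:3 → peak 16
Best is B@2, peak 16.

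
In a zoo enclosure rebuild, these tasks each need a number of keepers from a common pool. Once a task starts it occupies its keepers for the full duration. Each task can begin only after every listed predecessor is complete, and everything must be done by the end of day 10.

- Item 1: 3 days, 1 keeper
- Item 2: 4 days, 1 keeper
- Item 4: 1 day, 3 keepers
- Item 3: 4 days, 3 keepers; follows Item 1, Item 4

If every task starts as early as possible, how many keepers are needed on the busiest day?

5

Early-start schedule: Item 1@1, Item 2@1, Item 4@1, Item 3@4.
Load per day: day 1: 5, day 2: 2, day 3: 2, day 4: 4, day 5: 3, day 6: 3, day 7: 3, day 8: 0, day 9: 0, day 10: 0.
Peak is 5.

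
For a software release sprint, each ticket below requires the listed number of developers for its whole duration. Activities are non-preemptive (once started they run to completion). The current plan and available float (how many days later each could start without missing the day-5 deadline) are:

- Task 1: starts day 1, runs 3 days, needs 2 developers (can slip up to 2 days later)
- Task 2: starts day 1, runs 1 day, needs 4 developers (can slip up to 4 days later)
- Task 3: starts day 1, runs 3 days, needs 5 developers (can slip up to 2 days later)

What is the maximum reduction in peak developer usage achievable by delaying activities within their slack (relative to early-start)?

4

Early-start peak: d1:11  d2:7  d3:7  d4:0  d5:0 ⇒ 11.
Leveled (Task 1@1, Task 2@1, Task 3@2): d1:6  d2:7  d3:7  d4:5  d5:0 ⇒ 7.
Reduction 11 − 7 = 4.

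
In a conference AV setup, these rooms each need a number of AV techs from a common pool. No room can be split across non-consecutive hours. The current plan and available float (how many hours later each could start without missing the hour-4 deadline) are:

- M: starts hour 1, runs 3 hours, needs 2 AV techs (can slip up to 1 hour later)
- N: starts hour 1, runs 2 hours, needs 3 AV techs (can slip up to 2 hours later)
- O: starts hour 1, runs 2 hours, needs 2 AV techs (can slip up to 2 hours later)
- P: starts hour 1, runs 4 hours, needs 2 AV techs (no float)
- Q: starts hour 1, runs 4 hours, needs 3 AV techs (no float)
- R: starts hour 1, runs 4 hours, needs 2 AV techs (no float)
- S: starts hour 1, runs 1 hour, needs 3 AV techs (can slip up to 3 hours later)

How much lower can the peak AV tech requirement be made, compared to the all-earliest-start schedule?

Early-start peak: h1:17  h2:14  h3:9  h4:7 ⇒ 17.
Leveled (M@1, N@1, O@3, P@1, Q@1, R@1, S@4): h1:12  h2:12  h3:11  h4:12 ⇒ 12.
Reduction 17 − 12 = 5.

5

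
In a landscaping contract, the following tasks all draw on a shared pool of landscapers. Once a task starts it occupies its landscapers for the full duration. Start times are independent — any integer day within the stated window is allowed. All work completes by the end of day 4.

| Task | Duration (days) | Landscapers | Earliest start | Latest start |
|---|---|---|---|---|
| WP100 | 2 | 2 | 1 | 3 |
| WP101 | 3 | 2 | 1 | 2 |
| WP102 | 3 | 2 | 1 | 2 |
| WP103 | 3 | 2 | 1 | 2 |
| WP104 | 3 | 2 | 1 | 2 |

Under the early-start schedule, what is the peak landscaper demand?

10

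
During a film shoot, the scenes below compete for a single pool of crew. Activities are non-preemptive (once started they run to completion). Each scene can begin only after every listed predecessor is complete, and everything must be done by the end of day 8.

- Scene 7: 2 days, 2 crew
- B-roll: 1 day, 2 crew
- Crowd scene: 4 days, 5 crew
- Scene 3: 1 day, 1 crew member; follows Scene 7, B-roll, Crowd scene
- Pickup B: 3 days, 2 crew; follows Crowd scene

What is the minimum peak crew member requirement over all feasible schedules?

5

Early-start (Scene 7@1, B-roll@1, Crowd scene@1, Scene 3@5, Pickup B@5) gives peak 9: d1:9  d2:7  d3:5  d4:5  d5:3  d6:2  d7:2  d8:0.
Shift Scene 7→5, B-roll→5, Scene 3→7, Pickup B→6.
Schedule Scene 7@5, B-roll@5, Crowd scene@1, Scene 3@7, Pickup B@6: d1:5  d2:5  d3:5  d4:5  d5:4  d6:4  d7:3  d8:2 — peak 5.
Total crew member-days = 33 over 8 days ⇒ peak ≥ ⌈33/8⌉ = 5, so 5 is optimal.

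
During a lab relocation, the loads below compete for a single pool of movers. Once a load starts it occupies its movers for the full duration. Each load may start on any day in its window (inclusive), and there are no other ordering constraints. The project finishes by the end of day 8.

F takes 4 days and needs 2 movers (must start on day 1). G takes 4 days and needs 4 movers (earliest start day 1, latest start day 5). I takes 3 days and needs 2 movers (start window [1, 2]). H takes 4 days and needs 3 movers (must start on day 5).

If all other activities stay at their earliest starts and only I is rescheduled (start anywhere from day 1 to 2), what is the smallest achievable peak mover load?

8

I@1: d1:8  d2:8  d3:8  d4:6  d5:3  d6:3  d7:3  d8:3 → peak 8
I@2: d1:6  d2:8  d3:8  d4:8  d5:3  d6:3  d7:3  d8:3 → peak 8
Best is I@1, peak 8.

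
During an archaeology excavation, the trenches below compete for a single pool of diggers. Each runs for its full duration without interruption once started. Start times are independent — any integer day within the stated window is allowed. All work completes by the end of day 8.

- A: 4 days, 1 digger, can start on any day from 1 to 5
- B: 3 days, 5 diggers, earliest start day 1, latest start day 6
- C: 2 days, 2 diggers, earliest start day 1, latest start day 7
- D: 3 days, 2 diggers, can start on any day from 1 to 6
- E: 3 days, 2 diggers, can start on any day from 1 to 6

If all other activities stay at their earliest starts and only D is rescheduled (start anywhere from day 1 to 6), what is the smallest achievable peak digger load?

D@1: d1:12  d2:12  d3:10  d4:1  d5:0  d6:0  d7:0  d8:0 → peak 12
D@2: d1:10  d2:12  d3:10  d4:3  d5:0  d6:0  d7:0  d8:0 → peak 12
D@3: d1:10  d2:10  d3:10  d4:3  d5:2  d6:0  d7:0  d8:0 → peak 10
D@4: d1:10  d2:10  d3:8  d4:3  d5:2  d6:2  d7:0  d8:0 → peak 10
D@5: d1:10  d2:10  d3:8  d4:1  d5:2  d6:2  d7:2  d8:0 → peak 10
D@6: d1:10  d2:10  d3:8  d4:1  d5:0  d6:2  d7:2  d8:2 → peak 10
Best is D@3, peak 10.

10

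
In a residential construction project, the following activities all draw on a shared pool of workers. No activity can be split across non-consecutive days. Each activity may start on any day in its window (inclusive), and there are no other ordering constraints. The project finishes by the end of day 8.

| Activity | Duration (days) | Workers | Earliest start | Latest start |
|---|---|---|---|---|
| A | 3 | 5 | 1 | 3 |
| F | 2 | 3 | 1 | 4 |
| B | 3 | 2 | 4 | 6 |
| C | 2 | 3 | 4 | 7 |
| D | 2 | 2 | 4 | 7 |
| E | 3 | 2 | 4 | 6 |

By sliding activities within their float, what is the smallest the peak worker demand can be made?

6

Early-start (A@1, F@1, B@4, C@4, D@4, E@4) gives peak 9: d1:8  d2:8  d3:5  d4:9  d5:9  d6:4  d7:0  d8:0.
Shift F→4, B→6, D→6, E→6.
Schedule A@1, F@4, B@6, C@4, D@6, E@6: d1:5  d2:5  d3:5  d4:6  d5:6  d6:6  d7:6  d8:4 — peak 6.
Total worker-days = 43 over 8 days ⇒ peak ≥ ⌈43/8⌉ = 6, so 6 is optimal.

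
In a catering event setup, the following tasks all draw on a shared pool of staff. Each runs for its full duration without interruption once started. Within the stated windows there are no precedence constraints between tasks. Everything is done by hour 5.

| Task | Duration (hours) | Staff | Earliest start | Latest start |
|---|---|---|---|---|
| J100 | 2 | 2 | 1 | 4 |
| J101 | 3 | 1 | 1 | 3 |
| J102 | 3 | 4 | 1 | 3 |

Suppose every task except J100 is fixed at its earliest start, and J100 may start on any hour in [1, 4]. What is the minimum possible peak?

J100@1: h1:7  h2:7  h3:5  h4:0  h5:0 → peak 7
J100@2: h1:5  h2:7  h3:7  h4:0  h5:0 → peak 7
J100@3: h1:5  h2:5  h3:7  h4:2  h5:0 → peak 7
J100@4: h1:5  h2:5  h3:5  h4:2  h5:2 → peak 5
Best is J100@4, peak 5.

5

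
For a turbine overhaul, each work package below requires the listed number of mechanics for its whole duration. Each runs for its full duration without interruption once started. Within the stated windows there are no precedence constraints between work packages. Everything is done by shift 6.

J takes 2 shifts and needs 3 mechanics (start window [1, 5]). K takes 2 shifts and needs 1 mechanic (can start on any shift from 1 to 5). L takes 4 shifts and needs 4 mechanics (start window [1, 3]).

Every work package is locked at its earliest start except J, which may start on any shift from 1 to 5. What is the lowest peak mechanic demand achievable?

5

J@1: s1:8  s2:8  s3:4  s4:4  s5:0  s6:0 → peak 8
J@2: s1:5  s2:8  s3:7  s4:4  s5:0  s6:0 → peak 8
J@3: s1:5  s2:5  s3:7  s4:7  s5:0  s6:0 → peak 7
J@4: s1:5  s2:5  s3:4  s4:7  s5:3  s6:0 → peak 7
J@5: s1:5  s2:5  s3:4  s4:4  s5:3  s6:3 → peak 5
Best is J@5, peak 5.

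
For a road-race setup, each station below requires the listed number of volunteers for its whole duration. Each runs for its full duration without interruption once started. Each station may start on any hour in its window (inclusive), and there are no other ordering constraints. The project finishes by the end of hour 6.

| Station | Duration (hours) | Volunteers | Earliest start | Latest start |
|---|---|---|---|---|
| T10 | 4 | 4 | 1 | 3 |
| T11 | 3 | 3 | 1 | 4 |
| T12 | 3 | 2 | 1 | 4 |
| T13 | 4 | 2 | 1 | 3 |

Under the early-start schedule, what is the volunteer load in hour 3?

11

At early start, hour 3 has: T10, T11, T12, T13.
Demand: 4 + 3 + 2 + 2 = 11.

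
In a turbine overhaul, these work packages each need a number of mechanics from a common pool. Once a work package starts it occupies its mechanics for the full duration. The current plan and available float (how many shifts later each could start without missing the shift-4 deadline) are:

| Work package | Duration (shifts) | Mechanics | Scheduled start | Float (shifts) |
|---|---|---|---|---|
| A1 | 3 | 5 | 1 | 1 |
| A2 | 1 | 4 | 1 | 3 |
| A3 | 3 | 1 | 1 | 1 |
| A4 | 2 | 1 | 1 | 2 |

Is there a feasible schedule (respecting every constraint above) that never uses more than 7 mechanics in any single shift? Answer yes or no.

Schedule A1@1, A2@4, A3@1, A4@1: s1:7  s2:7  s3:6  s4:4 — peak 7 ≤ 7.

yes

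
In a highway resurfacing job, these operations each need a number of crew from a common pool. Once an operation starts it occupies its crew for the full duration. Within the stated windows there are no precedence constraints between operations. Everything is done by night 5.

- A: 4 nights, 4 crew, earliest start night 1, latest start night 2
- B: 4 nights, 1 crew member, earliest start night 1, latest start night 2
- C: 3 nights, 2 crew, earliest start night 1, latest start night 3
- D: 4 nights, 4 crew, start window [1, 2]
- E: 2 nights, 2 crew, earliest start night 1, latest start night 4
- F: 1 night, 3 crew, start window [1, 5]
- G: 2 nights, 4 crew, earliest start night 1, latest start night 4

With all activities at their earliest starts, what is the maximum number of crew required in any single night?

20

Early-start schedule: A@1, B@1, C@1, D@1, E@1, F@1, G@1.
Load per night: night 1: 20, night 2: 17, night 3: 11, night 4: 9, night 5: 0.
Peak is 20.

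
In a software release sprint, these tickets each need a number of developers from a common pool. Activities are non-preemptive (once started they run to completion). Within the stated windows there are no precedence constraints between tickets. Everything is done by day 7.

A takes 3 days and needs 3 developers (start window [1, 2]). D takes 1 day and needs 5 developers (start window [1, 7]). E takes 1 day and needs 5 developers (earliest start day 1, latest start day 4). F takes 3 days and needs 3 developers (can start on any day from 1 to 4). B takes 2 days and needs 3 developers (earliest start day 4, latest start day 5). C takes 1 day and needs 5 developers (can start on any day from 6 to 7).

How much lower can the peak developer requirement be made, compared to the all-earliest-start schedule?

8

Early-start peak: d1:16  d2:6  d3:6  d4:3  d5:3  d6:5  d7:0 ⇒ 16.
Leveled (A@1, D@1, E@2, F@3, B@4, C@6): d1:8  d2:8  d3:6  d4:6  d5:6  d6:5  d7:0 ⇒ 8.
Reduction 16 − 8 = 8.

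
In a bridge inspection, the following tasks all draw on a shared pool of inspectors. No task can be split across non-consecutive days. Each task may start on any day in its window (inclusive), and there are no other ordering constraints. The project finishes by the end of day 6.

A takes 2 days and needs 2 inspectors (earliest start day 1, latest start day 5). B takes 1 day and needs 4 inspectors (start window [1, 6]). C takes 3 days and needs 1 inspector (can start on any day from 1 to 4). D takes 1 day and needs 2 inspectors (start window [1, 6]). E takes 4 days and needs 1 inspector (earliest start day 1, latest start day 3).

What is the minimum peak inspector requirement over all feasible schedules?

4

Early-start (A@1, B@1, C@1, D@1, E@1) gives peak 10: d1:10  d2:4  d3:2  d4:1  d5:0  d6:0.
Shift B→5, D→3.
Schedule A@1, B@5, C@1, D@3, E@1: d1:4  d2:4  d3:4  d4:1  d5:4  d6:0 — peak 4.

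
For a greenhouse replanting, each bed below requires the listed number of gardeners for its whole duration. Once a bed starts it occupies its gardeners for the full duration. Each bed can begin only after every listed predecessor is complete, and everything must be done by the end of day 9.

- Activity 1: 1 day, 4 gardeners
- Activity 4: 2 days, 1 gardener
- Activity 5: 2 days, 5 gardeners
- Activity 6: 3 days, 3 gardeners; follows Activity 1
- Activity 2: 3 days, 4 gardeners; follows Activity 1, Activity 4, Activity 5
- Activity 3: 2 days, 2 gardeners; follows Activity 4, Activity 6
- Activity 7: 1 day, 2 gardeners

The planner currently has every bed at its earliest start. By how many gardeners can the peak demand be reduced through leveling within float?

6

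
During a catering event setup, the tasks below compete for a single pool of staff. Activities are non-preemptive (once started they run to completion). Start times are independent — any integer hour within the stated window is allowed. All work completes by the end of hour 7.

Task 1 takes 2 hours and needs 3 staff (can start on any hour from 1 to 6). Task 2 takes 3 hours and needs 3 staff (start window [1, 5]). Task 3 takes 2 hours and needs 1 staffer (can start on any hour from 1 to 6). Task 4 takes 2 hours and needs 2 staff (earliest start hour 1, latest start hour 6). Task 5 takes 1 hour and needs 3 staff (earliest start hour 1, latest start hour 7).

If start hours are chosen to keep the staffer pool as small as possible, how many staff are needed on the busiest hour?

Early-start (Task 1@1, Task 2@1, Task 3@1, Task 4@1, Task 5@1) gives peak 12: h1:12  h2:9  h3:3  h4:0  h5:0  h6:0  h7:0.
Shift Task 2→3, Task 4→3, Task 5→6.
Schedule Task 1@1, Task 2@3, Task 3@1, Task 4@3, Task 5@6: h1:4  h2:4  h3:5  h4:5  h5:3  h6:3  h7:0 — peak 5.

5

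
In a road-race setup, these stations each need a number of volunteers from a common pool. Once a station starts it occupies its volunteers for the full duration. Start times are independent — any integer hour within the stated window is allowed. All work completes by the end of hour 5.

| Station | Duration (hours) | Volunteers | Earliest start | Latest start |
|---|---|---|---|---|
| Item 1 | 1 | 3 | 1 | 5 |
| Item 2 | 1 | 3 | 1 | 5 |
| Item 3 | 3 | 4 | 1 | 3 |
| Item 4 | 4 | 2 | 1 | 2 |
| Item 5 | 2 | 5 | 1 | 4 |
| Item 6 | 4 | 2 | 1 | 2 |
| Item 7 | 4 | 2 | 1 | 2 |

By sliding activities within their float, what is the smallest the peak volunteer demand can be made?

11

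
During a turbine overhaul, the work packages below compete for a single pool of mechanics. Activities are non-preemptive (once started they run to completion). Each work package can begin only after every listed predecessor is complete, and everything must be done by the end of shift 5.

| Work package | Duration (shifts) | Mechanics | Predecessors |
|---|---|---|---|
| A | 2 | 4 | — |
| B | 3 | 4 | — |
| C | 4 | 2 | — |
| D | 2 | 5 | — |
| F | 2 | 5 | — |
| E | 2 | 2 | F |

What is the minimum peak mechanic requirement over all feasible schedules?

12

Early-start (A@1, B@1, C@1, D@1, F@1, E@3) gives peak 20: s1:20  s2:20  s3:8  s4:4  s5:0.
Shift A→3, B→3.
Schedule A@3, B@3, C@1, D@1, F@1, E@3: s1:12  s2:12  s3:12  s4:12  s5:4 — peak 12.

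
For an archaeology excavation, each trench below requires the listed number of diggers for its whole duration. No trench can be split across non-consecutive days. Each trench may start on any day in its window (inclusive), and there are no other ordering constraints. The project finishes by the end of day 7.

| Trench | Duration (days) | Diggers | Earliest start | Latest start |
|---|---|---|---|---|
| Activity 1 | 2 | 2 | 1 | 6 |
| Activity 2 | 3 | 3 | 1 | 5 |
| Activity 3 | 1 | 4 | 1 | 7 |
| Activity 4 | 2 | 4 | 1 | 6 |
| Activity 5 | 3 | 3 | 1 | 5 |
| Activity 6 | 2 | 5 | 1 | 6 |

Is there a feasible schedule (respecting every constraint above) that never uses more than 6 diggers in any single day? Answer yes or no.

no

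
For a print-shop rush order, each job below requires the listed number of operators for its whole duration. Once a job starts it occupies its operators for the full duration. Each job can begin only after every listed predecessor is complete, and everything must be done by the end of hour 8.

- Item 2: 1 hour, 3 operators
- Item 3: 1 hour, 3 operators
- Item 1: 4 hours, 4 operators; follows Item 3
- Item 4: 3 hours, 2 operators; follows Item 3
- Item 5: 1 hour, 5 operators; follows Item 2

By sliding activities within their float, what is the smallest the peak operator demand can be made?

6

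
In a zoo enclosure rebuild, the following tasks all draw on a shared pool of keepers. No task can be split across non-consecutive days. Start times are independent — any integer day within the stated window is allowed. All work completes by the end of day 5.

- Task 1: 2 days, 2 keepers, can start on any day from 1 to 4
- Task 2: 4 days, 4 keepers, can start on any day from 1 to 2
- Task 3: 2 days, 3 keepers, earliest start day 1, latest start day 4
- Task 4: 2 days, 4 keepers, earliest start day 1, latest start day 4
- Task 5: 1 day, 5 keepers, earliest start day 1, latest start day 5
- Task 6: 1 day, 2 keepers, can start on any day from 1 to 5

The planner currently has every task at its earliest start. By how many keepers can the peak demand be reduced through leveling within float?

Early-start peak: d1:20  d2:13  d3:4  d4:4  d5:0 ⇒ 20.
Leveled (Task 1@1, Task 2@1, Task 3@1, Task 4@3, Task 5@5, Task 6@5): d1:9  d2:9  d3:8  d4:8  d5:7 ⇒ 9.
Reduction 20 − 9 = 11.

11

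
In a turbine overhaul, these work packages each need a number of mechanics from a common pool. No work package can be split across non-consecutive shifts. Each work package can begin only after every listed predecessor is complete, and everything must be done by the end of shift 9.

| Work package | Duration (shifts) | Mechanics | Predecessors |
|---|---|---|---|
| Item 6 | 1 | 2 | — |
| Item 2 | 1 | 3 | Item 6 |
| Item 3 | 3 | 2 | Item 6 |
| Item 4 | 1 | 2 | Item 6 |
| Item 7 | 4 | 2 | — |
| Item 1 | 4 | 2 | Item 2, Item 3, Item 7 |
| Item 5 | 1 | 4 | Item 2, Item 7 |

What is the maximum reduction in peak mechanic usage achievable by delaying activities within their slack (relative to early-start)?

3

Early-start peak: s1:4  s2:9  s3:4  s4:4  s5:6  s6:2  s7:2  s8:2  s9:0 ⇒ 9.
Leveled (Item 6@1, Item 2@2, Item 3@3, Item 4@3, Item 7@1, Item 1@6, Item 5@5): s1:4  s2:5  s3:6  s4:4  s5:6  s6:2  s7:2  s8:2  s9:2 ⇒ 6.
Reduction 9 − 6 = 3.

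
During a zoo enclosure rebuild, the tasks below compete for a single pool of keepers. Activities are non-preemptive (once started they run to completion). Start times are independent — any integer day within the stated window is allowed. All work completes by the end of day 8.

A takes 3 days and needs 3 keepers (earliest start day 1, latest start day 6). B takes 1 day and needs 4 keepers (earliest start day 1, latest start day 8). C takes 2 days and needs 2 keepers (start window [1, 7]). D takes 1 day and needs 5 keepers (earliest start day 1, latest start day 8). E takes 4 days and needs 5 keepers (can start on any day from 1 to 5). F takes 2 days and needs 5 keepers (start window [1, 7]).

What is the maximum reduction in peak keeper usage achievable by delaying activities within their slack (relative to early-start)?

Early-start peak: d1:24  d2:15  d3:8  d4:5  d5:0  d6:0  d7:0  d8:0 ⇒ 24.
Leveled (A@1, B@1, C@4, D@2, E@3, F@7): d1:7  d2:8  d3:8  d4:7  d5:7  d6:5  d7:5  d8:5 ⇒ 8.
Reduction 24 − 8 = 16.

16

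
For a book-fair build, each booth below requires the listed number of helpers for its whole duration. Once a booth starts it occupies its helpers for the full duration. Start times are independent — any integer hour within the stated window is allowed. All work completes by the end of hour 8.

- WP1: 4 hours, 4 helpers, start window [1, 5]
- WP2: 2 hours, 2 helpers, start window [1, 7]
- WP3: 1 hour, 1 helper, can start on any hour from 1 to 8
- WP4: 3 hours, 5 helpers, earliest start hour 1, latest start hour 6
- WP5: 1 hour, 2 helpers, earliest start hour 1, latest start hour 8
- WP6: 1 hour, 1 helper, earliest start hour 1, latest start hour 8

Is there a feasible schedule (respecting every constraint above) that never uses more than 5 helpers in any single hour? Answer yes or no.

no

The minimum achievable peak is 6; 5 < 6, so no feasible schedule stays within the cap.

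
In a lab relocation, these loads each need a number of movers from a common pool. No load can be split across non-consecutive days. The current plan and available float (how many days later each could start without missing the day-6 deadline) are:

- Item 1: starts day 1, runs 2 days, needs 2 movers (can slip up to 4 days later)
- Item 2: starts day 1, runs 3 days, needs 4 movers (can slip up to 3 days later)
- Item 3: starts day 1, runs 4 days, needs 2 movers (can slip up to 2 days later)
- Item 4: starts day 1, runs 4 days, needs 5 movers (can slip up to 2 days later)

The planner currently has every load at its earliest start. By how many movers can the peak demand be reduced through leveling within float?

2

Early-start peak: d1:13  d2:13  d3:11  d4:7  d5:0  d6:0 ⇒ 13.
Leveled (Item 1@1, Item 2@1, Item 3@1, Item 4@3): d1:8  d2:8  d3:11  d4:7  d5:5  d6:5 ⇒ 11.
Reduction 13 − 11 = 2.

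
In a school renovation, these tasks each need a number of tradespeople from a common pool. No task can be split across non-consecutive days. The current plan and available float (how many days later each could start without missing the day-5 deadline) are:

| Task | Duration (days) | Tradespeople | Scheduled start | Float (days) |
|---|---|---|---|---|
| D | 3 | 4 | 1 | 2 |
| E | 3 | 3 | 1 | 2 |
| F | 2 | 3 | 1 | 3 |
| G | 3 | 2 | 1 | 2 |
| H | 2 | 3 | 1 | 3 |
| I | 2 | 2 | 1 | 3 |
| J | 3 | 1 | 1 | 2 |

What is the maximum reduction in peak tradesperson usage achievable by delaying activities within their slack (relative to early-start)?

Early-start peak: d1:18  d2:18  d3:10  d4:0  d5:0 ⇒ 18.
Leveled (D@1, E@1, F@1, G@3, H@4, I@4, J@3): d1:10  d2:10  d3:10  d4:8  d5:8 ⇒ 10.
Reduction 18 − 10 = 8.

8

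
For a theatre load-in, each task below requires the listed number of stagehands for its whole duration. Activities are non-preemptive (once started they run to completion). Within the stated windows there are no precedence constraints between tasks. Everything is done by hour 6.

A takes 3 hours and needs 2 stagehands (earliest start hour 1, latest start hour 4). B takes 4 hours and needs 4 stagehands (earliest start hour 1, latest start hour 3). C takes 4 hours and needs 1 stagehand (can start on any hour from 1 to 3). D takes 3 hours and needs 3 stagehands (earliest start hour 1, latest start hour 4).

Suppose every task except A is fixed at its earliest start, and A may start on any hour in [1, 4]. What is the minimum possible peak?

8

A@1: h1:10  h2:10  h3:10  h4:5  h5:0  h6:0 → peak 10
A@2: h1:8  h2:10  h3:10  h4:7  h5:0  h6:0 → peak 10
A@3: h1:8  h2:8  h3:10  h4:7  h5:2  h6:0 → peak 10
A@4: h1:8  h2:8  h3:8  h4:7  h5:2  h6:2 → peak 8
Best is A@4, peak 8.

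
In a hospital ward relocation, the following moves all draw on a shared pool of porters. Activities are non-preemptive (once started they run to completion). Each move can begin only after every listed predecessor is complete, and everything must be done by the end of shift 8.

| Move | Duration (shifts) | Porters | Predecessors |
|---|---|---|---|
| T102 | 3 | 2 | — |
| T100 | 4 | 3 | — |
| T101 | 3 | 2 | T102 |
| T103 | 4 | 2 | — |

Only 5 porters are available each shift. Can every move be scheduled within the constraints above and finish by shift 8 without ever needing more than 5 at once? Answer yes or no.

yes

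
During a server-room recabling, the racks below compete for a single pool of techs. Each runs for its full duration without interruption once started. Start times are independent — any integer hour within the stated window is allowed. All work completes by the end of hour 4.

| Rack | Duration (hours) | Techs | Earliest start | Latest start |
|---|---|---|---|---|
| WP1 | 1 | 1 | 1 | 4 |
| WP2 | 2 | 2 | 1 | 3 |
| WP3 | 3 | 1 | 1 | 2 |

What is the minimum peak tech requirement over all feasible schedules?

3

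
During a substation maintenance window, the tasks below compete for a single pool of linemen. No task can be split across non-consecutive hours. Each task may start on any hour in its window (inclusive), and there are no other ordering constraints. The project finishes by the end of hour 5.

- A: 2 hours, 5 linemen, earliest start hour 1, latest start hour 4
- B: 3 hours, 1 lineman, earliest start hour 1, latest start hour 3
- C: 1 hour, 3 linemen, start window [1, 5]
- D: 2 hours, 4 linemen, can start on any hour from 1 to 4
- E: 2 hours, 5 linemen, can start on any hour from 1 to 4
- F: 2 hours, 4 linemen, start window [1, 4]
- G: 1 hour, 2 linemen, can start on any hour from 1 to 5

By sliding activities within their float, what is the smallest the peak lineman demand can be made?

Early-start (A@1, B@1, C@1, D@1, E@1, F@1, G@1) gives peak 24: h1:24  h2:19  h3:1  h4:0  h5:0.
Shift D→2, E→3, F→4, G→5.
Schedule A@1, B@1, C@1, D@2, E@3, F@4, G@5: h1:9  h2:10  h3:10  h4:9  h5:6 — peak 10.

10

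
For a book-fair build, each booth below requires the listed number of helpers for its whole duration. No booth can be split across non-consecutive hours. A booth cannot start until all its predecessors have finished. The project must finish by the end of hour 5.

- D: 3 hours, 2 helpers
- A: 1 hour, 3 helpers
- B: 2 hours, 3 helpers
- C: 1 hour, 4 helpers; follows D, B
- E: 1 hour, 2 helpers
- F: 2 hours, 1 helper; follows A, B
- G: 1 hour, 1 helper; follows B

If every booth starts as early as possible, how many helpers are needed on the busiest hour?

10

Early-start schedule: D@1, A@1, B@1, C@4, E@1, F@3, G@3.
Load per hour: hour 1: 10, hour 2: 5, hour 3: 4, hour 4: 5, hour 5: 0.
Peak is 10.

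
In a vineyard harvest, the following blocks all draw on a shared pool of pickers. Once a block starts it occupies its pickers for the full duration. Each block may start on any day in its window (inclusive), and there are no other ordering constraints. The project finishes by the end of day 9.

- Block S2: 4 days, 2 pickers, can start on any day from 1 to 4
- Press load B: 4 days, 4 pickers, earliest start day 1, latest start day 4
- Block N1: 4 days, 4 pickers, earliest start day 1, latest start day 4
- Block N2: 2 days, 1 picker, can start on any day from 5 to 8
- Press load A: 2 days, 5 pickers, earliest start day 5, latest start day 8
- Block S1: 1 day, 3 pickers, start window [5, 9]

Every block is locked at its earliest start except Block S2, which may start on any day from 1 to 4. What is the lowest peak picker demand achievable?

10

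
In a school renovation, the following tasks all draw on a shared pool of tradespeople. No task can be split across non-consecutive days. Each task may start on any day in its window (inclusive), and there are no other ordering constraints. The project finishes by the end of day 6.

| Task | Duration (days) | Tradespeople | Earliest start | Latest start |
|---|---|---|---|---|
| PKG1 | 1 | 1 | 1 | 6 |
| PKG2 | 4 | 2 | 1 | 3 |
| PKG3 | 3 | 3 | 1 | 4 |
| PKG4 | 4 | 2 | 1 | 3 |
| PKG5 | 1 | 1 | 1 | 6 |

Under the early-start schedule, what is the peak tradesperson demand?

Early-start schedule: PKG1@1, PKG2@1, PKG3@1, PKG4@1, PKG5@1.
Load per day: day 1: 9, day 2: 7, day 3: 7, day 4: 4, day 5: 0, day 6: 0.
Peak is 9.

9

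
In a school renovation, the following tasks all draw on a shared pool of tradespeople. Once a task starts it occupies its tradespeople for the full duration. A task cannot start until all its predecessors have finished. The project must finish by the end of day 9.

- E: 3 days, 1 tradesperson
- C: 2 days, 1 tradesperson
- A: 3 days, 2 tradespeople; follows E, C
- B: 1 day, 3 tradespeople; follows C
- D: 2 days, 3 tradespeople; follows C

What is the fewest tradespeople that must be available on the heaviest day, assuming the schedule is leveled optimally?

Early-start (E@1, C@1, A@4, B@3, D@3) gives peak 7: d1:2  d2:2  d3:7  d4:5  d5:2  d6:2  d7:0  d8:0  d9:0.
Shift B→7, D→8.
Schedule E@1, C@1, A@4, B@7, D@8: d1:2  d2:2  d3:1  d4:2  d5:2  d6:2  d7:3  d8:3  d9:3 — peak 3.
Total tradesperson-days = 20 over 9 days ⇒ peak ≥ ⌈20/9⌉ = 3, so 3 is optimal.

3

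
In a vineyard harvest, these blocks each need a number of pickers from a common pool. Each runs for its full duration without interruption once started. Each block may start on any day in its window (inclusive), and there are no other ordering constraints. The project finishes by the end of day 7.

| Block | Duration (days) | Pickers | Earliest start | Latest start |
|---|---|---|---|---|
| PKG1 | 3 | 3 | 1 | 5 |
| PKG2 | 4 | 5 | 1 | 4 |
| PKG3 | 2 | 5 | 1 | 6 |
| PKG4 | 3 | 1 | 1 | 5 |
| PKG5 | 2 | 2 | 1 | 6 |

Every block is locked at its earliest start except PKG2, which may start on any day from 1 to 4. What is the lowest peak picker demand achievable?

PKG2@1: d1:16  d2:16  d3:9  d4:5  d5:0  d6:0  d7:0 → peak 16
PKG2@2: d1:11  d2:16  d3:9  d4:5  d5:5  d6:0  d7:0 → peak 16
PKG2@3: d1:11  d2:11  d3:9  d4:5  d5:5  d6:5  d7:0 → peak 11
PKG2@4: d1:11  d2:11  d3:4  d4:5  d5:5  d6:5  d7:5 → peak 11
Best is PKG2@3, peak 11.

11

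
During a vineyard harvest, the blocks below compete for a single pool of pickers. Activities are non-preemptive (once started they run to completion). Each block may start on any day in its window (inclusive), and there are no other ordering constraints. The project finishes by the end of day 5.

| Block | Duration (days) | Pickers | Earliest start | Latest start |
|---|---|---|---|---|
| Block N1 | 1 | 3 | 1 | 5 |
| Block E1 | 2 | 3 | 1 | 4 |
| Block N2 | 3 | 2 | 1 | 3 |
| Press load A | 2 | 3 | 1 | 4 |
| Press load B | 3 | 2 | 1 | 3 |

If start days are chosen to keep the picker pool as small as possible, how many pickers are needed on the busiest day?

7

Early-start (Block N1@1, Block E1@1, Block N2@1, Press load A@1, Press load B@1) gives peak 13: d1:13  d2:10  d3:4  d4:0  d5:0.
Shift Block N2→2, Press load A→3, Press load B→2.
Schedule Block N1@1, Block E1@1, Block N2@2, Press load A@3, Press load B@2: d1:6  d2:7  d3:7  d4:7  d5:0 — peak 7.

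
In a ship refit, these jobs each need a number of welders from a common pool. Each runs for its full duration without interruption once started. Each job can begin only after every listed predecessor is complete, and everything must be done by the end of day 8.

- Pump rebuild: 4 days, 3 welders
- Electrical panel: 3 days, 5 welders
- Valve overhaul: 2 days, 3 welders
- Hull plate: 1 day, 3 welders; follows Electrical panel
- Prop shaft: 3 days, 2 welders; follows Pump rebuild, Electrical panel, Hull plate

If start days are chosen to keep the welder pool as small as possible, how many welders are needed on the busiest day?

Early-start (Pump rebuild@1, Electrical panel@1, Valve overhaul@1, Hull plate@4, Prop shaft@5) gives peak 11: d1:11  d2:11  d3:8  d4:6  d5:2  d6:2  d7:2  d8:0.
Shift Valve overhaul→4, Hull plate→5, Prop shaft→6.
Schedule Pump rebuild@1, Electrical panel@1, Valve overhaul@4, Hull plate@5, Prop shaft@6: d1:8  d2:8  d3:8  d4:6  d5:6  d6:2  d7:2  d8:2 — peak 8.

8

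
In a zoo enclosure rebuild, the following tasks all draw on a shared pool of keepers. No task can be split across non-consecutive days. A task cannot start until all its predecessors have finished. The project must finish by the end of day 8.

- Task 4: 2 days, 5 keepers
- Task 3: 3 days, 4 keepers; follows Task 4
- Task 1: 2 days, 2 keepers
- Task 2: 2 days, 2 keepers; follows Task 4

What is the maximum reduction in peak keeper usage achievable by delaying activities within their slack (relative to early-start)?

Early-start peak: d1:7  d2:7  d3:6  d4:6  d5:4  d6:0  d7:0  d8:0 ⇒ 7.
Leveled (Task 4@1, Task 3@3, Task 1@6, Task 2@6): d1:5  d2:5  d3:4  d4:4  d5:4  d6:4  d7:4  d8:0 ⇒ 5.
Reduction 7 − 5 = 2.

2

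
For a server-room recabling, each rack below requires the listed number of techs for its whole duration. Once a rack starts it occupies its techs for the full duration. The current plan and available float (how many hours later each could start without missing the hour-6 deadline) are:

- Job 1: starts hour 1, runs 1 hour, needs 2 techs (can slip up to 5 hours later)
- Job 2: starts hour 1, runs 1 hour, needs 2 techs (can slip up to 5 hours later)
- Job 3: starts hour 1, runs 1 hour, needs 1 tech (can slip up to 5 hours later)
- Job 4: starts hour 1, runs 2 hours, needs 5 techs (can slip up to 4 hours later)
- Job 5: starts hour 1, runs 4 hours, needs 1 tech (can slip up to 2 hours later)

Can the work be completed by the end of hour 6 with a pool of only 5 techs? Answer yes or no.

Schedule Job 1@1, Job 2@1, Job 3@2, Job 4@5, Job 5@1: h1:5  h2:2  h3:1  h4:1  h5:5  h6:5 — peak 5 ≤ 5.

yes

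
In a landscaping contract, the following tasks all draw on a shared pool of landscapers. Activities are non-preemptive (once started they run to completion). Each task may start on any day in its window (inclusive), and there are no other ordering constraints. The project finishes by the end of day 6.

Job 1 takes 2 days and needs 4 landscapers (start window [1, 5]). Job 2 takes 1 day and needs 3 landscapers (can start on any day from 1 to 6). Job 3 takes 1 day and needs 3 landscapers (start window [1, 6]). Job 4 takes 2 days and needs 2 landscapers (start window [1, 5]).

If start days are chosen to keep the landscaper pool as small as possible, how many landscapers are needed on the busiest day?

Early-start (Job 1@1, Job 2@1, Job 3@1, Job 4@1) gives peak 12: d1:12  d2:6  d3:0  d4:0  d5:0  d6:0.
Shift Job 2→3, Job 3→4, Job 4→5.
Schedule Job 1@1, Job 2@3, Job 3@4, Job 4@5: d1:4  d2:4  d3:3  d4:3  d5:2  d6:2 — peak 4.

4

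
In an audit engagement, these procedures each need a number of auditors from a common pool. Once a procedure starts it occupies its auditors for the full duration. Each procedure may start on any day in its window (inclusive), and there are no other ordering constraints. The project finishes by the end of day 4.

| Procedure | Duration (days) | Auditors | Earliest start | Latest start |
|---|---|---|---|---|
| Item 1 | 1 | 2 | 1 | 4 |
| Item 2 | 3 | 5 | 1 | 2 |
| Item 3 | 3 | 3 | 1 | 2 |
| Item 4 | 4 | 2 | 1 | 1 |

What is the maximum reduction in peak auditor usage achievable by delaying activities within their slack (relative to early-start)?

Early-start peak: d1:12  d2:10  d3:10  d4:2 ⇒ 12.
Leveled (Item 1@1, Item 2@1, Item 3@2, Item 4@1): d1:9  d2:10  d3:10  d4:5 ⇒ 10.
Reduction 12 − 10 = 2.

2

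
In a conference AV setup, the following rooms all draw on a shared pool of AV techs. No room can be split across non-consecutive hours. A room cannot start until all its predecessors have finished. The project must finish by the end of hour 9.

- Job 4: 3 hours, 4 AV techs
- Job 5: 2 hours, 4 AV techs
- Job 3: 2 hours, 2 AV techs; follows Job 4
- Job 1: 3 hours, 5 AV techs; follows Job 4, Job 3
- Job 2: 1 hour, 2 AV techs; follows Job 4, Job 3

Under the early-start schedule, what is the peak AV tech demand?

8

Early-start schedule: Job 4@1, Job 5@1, Job 3@4, Job 1@6, Job 2@6.
Load per hour: hour 1: 8, hour 2: 8, hour 3: 4, hour 4: 2, hour 5: 2, hour 6: 7, hour 7: 5, hour 8: 5, hour 9: 0.
Peak is 8.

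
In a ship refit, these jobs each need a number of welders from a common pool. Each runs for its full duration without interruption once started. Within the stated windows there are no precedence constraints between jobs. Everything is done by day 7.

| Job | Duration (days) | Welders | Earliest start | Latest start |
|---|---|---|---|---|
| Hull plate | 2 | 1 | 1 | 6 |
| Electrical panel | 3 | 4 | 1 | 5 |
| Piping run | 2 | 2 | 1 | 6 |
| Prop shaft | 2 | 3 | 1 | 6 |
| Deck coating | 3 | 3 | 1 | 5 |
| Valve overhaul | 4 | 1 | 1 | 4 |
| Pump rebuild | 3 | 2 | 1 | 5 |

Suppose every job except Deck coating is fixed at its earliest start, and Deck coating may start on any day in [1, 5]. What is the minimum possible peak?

13

Deck coating@1: d1:16  d2:16  d3:10  d4:1  d5:0  d6:0  d7:0 → peak 16
Deck coating@2: d1:13  d2:16  d3:10  d4:4  d5:0  d6:0  d7:0 → peak 16
Deck coating@3: d1:13  d2:13  d3:10  d4:4  d5:3  d6:0  d7:0 → peak 13
Deck coating@4: d1:13  d2:13  d3:7  d4:4  d5:3  d6:3  d7:0 → peak 13
Deck coating@5: d1:13  d2:13  d3:7  d4:1  d5:3  d6:3  d7:3 → peak 13
Best is Deck coating@3, peak 13.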